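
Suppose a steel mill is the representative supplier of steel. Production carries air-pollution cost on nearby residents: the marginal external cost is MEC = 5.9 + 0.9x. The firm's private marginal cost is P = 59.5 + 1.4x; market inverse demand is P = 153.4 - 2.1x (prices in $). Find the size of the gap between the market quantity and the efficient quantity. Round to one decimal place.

Market equilibrium (private): 59.5 + 1.4x = 153.4 - 2.1x → x_m = 26.8286.
Social marginal cost = private MC + MEC = 65.4 + 2.3x.
Set SMC = demand: 65.4 + 2.3x = 153.4 - 2.1x → x* = 20.0000.
Gap = |26.8286 − 20.0000| = 6.8286.

6.8 units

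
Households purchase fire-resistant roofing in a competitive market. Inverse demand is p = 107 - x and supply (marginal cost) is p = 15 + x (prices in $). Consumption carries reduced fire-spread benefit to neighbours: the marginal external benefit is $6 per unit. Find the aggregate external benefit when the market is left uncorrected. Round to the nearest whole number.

Market equilibrium (private): 15 + x = 107 - x → x_m = 46.0000.
Total external benefit = MEB × x_m = 6 × 46.0000 = 276.0000.

$276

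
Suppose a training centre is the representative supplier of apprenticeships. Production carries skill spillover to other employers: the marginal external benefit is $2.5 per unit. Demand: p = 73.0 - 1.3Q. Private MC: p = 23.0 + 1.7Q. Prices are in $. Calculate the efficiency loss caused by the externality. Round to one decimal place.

DWL = $1.0

Market equilibrium (private): 23.0 + 1.7Q = 73.0 - 1.3Q → Q_m = 16.6667.
Social marginal cost = private MC − MEB = 20.5 + 1.7Q.
Set SMC = demand: 20.5 + 1.7Q = 73.0 - 1.3Q → Q* = 17.5000.
The welfare-loss triangle has base |Q_m − Q*| and height MEB(Q_m) (the vertical gap between SMC and demand is zero at Q* and MEB at Q_m).
DWL = ½ × 0.8333 × 2.5000 = 1.0416.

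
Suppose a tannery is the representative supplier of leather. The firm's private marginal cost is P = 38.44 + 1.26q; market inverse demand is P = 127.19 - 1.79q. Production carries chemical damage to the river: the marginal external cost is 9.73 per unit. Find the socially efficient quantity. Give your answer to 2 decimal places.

Social marginal cost = private MC + MEC = 48.17 + 1.26q.
Set SMC = demand: 48.17 + 1.26q = 127.19 - 1.79q → q* = 25.9082.

q* = 25.91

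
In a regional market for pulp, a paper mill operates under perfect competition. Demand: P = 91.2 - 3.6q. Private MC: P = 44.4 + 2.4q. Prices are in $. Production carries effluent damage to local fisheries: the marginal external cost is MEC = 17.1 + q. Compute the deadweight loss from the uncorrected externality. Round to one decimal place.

DWL = $44.3

Market equilibrium (private): 44.4 + 2.4q = 91.2 - 3.6q → q_m = 7.8000.
Social marginal cost = private MC + MEC = 61.5 + 3.4q.
Set SMC = demand: 61.5 + 3.4q = 91.2 - 3.6q → q* = 4.2429.
Height of the DWL triangle at q_m is SMC(q_m) − demand(q_m) = MEC(q_m) = 24.9000.
DWL = ½ × 3.5571 × 24.9000 = 44.2859.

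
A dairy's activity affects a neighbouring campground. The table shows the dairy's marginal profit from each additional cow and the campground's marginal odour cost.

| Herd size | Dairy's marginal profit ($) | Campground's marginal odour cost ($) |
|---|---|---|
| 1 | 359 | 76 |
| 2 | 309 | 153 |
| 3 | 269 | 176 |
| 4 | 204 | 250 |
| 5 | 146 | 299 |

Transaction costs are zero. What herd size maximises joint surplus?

3

Bargaining reaches the level where marginal profit last exceeds marginal odour cost.
That holds through level 3 (269 ≥ 176) but not at 4 (204 < 250).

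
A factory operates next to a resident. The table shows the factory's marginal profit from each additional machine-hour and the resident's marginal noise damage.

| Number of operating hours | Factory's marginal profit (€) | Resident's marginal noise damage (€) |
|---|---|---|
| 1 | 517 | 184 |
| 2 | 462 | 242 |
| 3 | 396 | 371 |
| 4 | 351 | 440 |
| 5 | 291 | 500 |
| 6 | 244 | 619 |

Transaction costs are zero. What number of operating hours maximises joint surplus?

Bargaining reaches the level where marginal profit last exceeds marginal noise damage.
That holds through level 3 (396 ≥ 371) but not at 4 (351 < 440).

3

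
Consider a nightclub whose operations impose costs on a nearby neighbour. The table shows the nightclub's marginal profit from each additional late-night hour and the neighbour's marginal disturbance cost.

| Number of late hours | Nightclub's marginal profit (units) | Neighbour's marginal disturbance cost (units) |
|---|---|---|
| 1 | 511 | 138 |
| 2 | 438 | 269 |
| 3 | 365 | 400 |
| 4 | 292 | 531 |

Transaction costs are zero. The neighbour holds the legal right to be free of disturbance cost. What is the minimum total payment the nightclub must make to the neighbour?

407

Efficient level: marginal profit ≥ marginal disturbance cost through level 2, so k* = 2.
With the neighbour holding the right, the nightclub must at least compensate total damage at k*: 138 + 269 = 407.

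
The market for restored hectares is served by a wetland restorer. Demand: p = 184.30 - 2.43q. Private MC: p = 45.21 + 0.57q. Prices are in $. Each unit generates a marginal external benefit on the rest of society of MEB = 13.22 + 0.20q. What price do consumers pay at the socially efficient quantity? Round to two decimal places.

P = $52.12

Social marginal cost = private MC − MEB = 31.99 + 0.37q.
Set SMC = demand: 31.99 + 0.37q = 184.30 - 2.43q → q* = 54.3964.
Consumer price on the demand curve at q*: 184.30 − 2.43×54.3964 = 52.1167.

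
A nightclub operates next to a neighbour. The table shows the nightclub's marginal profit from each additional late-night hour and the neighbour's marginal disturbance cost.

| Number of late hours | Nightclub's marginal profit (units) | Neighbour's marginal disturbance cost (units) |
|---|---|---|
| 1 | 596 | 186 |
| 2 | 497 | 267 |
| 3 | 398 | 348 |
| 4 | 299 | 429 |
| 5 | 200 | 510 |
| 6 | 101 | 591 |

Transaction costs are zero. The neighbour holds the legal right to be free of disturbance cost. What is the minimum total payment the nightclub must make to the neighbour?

801

Efficient level: marginal profit ≥ marginal disturbance cost through level 3, so k* = 3.
With the neighbour holding the right, the nightclub must at least compensate total damage at k*: 186 + 267 + 348 = 801.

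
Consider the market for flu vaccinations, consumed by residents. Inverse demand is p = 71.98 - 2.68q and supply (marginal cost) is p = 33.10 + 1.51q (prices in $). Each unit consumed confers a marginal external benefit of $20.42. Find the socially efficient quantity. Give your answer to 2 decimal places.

q* = 14.15

Social marginal benefit = demand + MEB = 92.40 - 2.68q.
Set SMB = MC: 92.40 - 2.68q = 33.10 + 1.51q → q* = 14.1527.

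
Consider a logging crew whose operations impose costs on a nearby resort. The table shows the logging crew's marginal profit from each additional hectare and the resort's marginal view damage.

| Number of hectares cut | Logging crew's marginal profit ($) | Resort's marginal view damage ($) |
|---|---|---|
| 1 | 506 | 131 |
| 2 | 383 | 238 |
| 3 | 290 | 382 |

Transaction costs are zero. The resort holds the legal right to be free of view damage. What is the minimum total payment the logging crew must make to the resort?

Efficient level: marginal profit ≥ marginal view damage through level 2, so k* = 2.
With the resort holding the right, the logging crew must at least compensate total damage at k*: 131 + 238 = 369.

$369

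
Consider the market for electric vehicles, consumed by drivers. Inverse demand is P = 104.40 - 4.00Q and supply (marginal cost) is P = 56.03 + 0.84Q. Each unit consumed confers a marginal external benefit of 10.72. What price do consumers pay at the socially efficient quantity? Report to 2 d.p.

Social marginal benefit = demand + MEB = 115.12 - 4.00Q.
Set SMB = MC: 115.12 - 4.00Q = 56.03 + 0.84Q → Q* = 12.2087.
Consumer price on the demand curve at Q*: 104.40 − 4.00×12.2087 = 55.5652.

P = 55.57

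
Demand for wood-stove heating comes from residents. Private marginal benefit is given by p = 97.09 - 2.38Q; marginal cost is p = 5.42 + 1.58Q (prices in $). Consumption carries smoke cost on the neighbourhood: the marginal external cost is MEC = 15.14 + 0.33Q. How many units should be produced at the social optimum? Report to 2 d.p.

Q* = 17.84

Social marginal benefit = demand − MEC = 81.95 - 2.71Q.
Set SMB = MC: 81.95 - 2.71Q = 5.42 + 1.58Q → Q* = 17.8392.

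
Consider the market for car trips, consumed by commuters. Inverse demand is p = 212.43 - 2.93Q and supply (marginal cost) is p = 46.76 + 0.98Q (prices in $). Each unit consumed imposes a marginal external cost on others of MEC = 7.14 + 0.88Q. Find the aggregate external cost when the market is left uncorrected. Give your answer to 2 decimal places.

$1092.45

Market equilibrium (private): 46.76 + 0.98Q = 212.43 - 2.93Q → Q_m = 42.3708.
Total external cost = ∫₀^{Q_m} (7.14 + 0.88Q) dQ = 7.14×42.3708 + ½×0.88×42.3708² = 1092.4528.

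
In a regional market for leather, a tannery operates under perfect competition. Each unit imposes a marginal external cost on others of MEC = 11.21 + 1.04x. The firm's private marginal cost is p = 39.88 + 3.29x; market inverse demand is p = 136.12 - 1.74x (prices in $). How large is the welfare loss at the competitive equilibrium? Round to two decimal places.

Market equilibrium (private): 39.88 + 3.29x = 136.12 - 1.74x → x_m = 19.1332.
Social marginal cost = private MC + MEC = 51.09 + 4.33x.
Set SMC = demand: 51.09 + 4.33x = 136.12 - 1.74x → x* = 14.0082.
Height of the DWL triangle at x_m is SMC(x_m) − demand(x_m) = MEC(x_m) = 31.1085.
DWL = ½ × 5.1250 × 31.1085 = 79.7155.

DWL = $79.72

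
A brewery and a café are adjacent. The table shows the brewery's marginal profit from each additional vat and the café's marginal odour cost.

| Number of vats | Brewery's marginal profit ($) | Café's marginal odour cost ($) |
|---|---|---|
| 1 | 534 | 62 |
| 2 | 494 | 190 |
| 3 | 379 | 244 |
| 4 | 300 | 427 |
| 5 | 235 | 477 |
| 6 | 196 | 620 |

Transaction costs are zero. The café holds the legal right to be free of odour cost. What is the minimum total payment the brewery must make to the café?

$496

Efficient level: marginal profit ≥ marginal odour cost through level 3, so k* = 3.
With the café holding the right, the brewery must at least compensate total damage at k*: 62 + 190 + 244 = 496.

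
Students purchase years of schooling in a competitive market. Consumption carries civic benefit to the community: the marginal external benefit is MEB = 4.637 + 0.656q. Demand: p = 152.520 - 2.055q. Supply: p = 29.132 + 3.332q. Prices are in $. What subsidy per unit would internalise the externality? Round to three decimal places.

Social marginal benefit = demand + MEB = 157.157 - 1.399q.
Set SMB = MC: 157.157 - 1.399q = 29.132 + 3.332q → q* = 27.0609.
The Pigouvian subsidy equals MEB at q*: 4.637 + 0.656×27.0609 = 22.3890.

subsidy = $22.389 per unit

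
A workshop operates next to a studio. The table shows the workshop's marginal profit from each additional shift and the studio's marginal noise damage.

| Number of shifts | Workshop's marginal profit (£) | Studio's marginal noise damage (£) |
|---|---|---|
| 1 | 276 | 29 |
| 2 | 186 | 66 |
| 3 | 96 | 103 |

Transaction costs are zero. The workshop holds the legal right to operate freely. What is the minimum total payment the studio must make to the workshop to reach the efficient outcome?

Left alone the workshop would choose level 3 (marginal profit stays positive).
Efficient level: k* = 2 (marginal profit ≥ marginal noise damage through 2).
The studio must at least cover the workshop's forgone profit from cutting 3→2: 96 = 96.

£96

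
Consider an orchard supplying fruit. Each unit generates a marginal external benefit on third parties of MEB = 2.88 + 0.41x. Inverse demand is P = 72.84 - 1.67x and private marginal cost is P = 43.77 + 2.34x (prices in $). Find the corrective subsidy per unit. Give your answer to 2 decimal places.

Social marginal cost = private MC − MEB = 40.89 + 1.93x.
Set SMC = demand: 40.89 + 1.93x = 72.84 - 1.67x → x* = 8.8750.
The Pigouvian subsidy equals MEB at x*: 2.88 + 0.41×8.8750 = 6.5188.

subsidy = $6.52 per unit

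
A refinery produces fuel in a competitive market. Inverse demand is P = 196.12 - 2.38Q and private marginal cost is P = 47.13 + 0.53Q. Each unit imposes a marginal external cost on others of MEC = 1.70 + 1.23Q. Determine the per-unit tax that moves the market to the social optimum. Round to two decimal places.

tax = 45.46 per unit

Social marginal cost = private MC + MEC = 48.83 + 1.76Q.
Set SMC = demand: 48.83 + 1.76Q = 196.12 - 2.38Q → Q* = 35.5773.
The Pigouvian tax equals MEC at Q*: 1.70 + 1.23×35.5773 = 45.4601.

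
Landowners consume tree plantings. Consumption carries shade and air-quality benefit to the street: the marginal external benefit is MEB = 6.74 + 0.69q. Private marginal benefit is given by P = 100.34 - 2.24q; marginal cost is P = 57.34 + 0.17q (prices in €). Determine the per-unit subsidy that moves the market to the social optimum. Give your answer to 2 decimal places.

Social marginal benefit = demand + MEB = 107.08 - 1.55q.
Set SMB = MC: 107.08 - 1.55q = 57.34 + 0.17q → q* = 28.9186.
The Pigouvian subsidy equals MEB at q*: 6.74 + 0.69×28.9186 = 26.6938.

subsidy = €26.69 per unit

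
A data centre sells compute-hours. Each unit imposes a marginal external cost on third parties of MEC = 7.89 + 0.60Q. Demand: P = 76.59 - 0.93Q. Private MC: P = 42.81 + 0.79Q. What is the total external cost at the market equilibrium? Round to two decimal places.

270.67

Market equilibrium (private): 42.81 + 0.79Q = 76.59 - 0.93Q → Q_m = 19.6395.
Total external cost = ∫₀^{Q_m} (7.89 + 0.60Q) dQ = 7.89×19.6395 + ½×0.60×19.6395² = 270.6686.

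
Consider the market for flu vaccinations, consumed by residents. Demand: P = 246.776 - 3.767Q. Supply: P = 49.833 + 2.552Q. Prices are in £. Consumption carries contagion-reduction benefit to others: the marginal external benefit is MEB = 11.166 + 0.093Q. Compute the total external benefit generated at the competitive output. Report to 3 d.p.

£393.177

Market equilibrium (private): 49.833 + 2.552Q = 246.776 - 3.767Q → Q_m = 31.1668.
Total external benefit = ∫₀^{Q_m} (11.166 + 0.093Q) dQ = 11.166×31.1668 + ½×0.093×31.1668² = 393.1772.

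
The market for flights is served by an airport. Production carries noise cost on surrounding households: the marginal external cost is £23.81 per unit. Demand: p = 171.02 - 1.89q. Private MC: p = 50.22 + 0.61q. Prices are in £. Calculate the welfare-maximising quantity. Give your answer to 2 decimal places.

q* = 38.80

Social marginal cost = private MC + MEC = 74.03 + 0.61q.
Set SMC = demand: 74.03 + 0.61q = 171.02 - 1.89q → q* = 38.7960.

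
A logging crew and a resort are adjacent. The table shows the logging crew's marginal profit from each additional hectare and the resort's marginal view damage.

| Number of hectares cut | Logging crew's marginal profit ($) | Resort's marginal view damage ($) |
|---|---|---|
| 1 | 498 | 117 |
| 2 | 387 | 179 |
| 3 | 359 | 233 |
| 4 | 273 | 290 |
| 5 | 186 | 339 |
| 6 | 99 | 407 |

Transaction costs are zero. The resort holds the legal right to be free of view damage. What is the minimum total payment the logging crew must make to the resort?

$529

Efficient level: marginal profit ≥ marginal view damage through level 3, so k* = 3.
With the resort holding the right, the logging crew must at least compensate total damage at k*: 117 + 179 + 233 = 529.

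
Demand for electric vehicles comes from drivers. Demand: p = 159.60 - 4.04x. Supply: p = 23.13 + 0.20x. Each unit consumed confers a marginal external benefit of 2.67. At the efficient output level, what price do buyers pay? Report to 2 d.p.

Social marginal benefit = demand + MEB = 162.27 - 4.04x.
Set SMB = MC: 162.27 - 4.04x = 23.13 + 0.20x → x* = 32.8160.
Consumer price on the demand curve at x*: 159.60 − 4.04×32.8160 = 27.0234.

P = 27.02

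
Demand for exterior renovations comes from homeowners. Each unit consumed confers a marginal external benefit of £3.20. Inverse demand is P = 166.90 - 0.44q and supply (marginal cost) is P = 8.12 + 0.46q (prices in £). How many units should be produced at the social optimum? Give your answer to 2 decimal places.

Social marginal benefit = demand + MEB = 170.10 - 0.44q.
Set SMB = MC: 170.10 - 0.44q = 8.12 + 0.46q → q* = 179.9778.

q* = 179.98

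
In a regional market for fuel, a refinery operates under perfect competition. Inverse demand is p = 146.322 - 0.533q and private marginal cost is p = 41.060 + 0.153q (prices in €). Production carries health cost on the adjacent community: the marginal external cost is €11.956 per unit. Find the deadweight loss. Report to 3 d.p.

DWL = €104.188

Market equilibrium (private): 41.060 + 0.153q = 146.322 - 0.533q → q_m = 153.4431.
Social marginal cost = private MC + MEC = 53.016 + 0.153q.
Set SMC = demand: 53.016 + 0.153q = 146.322 - 0.533q → q* = 136.0146.
Height of the DWL triangle at q_m is SMC(q_m) − demand(q_m) = MEC(q_m) = 11.9560.
DWL = ½ × 17.4285 × 11.9560 = 104.1876.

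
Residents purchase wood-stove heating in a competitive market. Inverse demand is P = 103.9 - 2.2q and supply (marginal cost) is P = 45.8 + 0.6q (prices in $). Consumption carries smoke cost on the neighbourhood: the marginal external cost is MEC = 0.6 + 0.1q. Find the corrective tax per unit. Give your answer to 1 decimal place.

Social marginal benefit = demand − MEC = 103.3 - 2.3q.
Set SMB = MC: 103.3 - 2.3q = 45.8 + 0.6q → q* = 19.8276.
The Pigouvian tax equals MEC at q*: 0.6 + 0.1×19.8276 = 2.5828.

tax = $2.6 per unit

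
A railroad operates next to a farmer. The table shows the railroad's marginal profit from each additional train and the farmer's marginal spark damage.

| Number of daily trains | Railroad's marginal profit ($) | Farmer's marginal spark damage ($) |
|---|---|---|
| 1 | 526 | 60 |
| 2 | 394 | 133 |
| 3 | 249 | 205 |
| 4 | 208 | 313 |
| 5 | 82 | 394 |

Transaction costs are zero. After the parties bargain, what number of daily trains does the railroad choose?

Bargaining reaches the level where marginal profit last exceeds marginal spark damage.
That holds through level 3 (249 ≥ 205) but not at 4 (208 < 313).

3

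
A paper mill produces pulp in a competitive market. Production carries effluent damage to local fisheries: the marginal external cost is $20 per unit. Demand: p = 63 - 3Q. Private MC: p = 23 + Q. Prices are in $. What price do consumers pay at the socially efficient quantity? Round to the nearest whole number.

Social marginal cost = private MC + MEC = 43 + Q.
Set SMC = demand: 43 + Q = 63 - 3Q → Q* = 5.0000.
Consumer price on the demand curve at Q*: 63 − 3×5.0000 = 48.0000.

P = $48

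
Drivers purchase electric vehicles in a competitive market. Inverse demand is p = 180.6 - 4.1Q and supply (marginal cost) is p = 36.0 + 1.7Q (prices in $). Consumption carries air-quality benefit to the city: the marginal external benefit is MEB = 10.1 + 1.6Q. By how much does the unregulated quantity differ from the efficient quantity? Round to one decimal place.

11.9 units

Market equilibrium (private): 36.0 + 1.7Q = 180.6 - 4.1Q → Q_m = 24.9310.
Social marginal benefit = demand + MEB = 190.7 - 2.5Q.
Set SMB = MC: 190.7 - 2.5Q = 36.0 + 1.7Q → Q* = 36.8333.
Gap = |24.9310 − 36.8333| = 11.9023.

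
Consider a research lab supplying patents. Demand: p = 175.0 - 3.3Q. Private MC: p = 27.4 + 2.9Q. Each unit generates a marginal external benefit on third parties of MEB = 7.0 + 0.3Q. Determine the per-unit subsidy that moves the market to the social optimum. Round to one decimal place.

subsidy = 14.9 per unit

Social marginal cost = private MC − MEB = 20.4 + 2.6Q.
Set SMC = demand: 20.4 + 2.6Q = 175.0 - 3.3Q → Q* = 26.2034.
The Pigouvian subsidy equals MEB at Q*: 7.0 + 0.3×26.2034 = 14.8610.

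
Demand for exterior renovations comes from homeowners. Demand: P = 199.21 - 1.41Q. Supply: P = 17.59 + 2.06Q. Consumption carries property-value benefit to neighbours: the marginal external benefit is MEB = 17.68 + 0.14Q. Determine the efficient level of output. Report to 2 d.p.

Q* = 59.85

Social marginal benefit = demand + MEB = 216.89 - 1.27Q.
Set SMB = MC: 216.89 - 1.27Q = 17.59 + 2.06Q → Q* = 59.8498.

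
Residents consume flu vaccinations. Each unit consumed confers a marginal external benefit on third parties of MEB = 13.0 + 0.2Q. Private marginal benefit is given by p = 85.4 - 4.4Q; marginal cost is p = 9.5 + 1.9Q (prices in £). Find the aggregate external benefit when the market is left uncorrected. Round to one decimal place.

£171.1

Market equilibrium (private): 9.5 + 1.9Q = 85.4 - 4.4Q → Q_m = 12.0476.
Total external benefit = ∫₀^{Q_m} (13.0 + 0.2Q) dQ = 13.0×12.0476 + ½×0.2×12.0476² = 171.1333.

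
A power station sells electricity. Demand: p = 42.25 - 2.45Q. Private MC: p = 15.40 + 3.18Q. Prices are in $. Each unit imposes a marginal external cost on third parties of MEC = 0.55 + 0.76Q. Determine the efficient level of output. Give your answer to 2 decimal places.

Q* = 4.12

Social marginal cost = private MC + MEC = 15.95 + 3.94Q.
Set SMC = demand: 15.95 + 3.94Q = 42.25 - 2.45Q → Q* = 4.1158.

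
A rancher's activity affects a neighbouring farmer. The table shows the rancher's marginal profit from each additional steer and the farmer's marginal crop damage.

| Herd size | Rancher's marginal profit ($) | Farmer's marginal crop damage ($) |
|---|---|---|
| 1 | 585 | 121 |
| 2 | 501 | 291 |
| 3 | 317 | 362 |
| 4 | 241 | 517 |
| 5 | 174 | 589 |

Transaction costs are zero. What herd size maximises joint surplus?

2

Bargaining reaches the level where marginal profit last exceeds marginal crop damage.
That holds through level 2 (501 ≥ 291) but not at 3 (317 < 362).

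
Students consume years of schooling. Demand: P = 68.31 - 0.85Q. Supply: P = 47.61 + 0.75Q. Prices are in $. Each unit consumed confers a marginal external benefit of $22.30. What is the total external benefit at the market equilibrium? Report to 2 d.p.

Market equilibrium (private): 47.61 + 0.75Q = 68.31 - 0.85Q → Q_m = 12.9375.
Total external benefit = MEB × Q_m = 22.30 × 12.9375 = 288.5063.

$288.51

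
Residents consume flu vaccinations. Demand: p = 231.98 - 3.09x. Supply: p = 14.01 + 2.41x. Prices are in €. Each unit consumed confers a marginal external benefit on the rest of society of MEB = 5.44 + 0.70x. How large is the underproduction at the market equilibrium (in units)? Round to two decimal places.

6.91 units

Market equilibrium (private): 14.01 + 2.41x = 231.98 - 3.09x → x_m = 39.6309.
Social marginal benefit = demand + MEB = 237.42 - 2.39x.
Set SMB = MC: 237.42 - 2.39x = 14.01 + 2.41x → x* = 46.5438.
Gap = |39.6309 − 46.5438| = 6.9129.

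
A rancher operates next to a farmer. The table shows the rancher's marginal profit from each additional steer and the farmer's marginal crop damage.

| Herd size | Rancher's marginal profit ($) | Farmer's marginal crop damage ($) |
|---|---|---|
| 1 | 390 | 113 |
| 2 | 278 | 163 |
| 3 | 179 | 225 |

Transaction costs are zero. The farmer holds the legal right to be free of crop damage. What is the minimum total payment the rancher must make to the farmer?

$276

Efficient level: marginal profit ≥ marginal crop damage through level 2, so k* = 2.
With the farmer holding the right, the rancher must at least compensate total damage at k*: 113 + 163 = 276.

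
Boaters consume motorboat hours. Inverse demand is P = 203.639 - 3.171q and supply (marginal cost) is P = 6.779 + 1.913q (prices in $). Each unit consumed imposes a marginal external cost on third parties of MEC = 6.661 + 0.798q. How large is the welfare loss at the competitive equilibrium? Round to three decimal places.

DWL = $119.926

Market equilibrium (private): 6.779 + 1.913q = 203.639 - 3.171q → q_m = 38.7215.
Social marginal benefit = demand − MEC = 196.978 - 3.969q.
Set SMB = MC: 196.978 - 3.969q = 6.779 + 1.913q → q* = 32.3358.
The welfare-loss triangle has base |q_m − q*| and height MEC(q_m) (the vertical gap between SMB and MC is zero at q* and MEC at q_m).
DWL = ½ × 6.3857 × 37.5607 = 119.9257.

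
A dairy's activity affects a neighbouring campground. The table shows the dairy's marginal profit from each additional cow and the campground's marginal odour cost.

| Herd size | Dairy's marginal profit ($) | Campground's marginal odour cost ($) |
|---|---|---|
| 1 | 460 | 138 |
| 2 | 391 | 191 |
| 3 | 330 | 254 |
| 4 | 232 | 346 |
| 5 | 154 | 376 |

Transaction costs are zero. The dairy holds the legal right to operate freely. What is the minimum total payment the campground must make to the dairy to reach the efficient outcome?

Left alone the dairy would choose level 5 (marginal profit stays positive).
Efficient level: k* = 3 (marginal profit ≥ marginal odour cost through 3).
The campground must at least cover the dairy's forgone profit from cutting 5→3: 232 + 154 = 386.

$386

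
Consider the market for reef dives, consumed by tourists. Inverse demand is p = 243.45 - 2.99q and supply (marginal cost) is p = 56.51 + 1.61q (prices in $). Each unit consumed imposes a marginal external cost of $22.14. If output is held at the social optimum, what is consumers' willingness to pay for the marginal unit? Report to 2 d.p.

P = $136.33

Social marginal benefit = demand − MEC = 221.31 - 2.99q.
Set SMB = MC: 221.31 - 2.99q = 56.51 + 1.61q → q* = 35.8261.
Consumer price on the demand curve at q*: 243.45 − 2.99×35.8261 = 136.3300.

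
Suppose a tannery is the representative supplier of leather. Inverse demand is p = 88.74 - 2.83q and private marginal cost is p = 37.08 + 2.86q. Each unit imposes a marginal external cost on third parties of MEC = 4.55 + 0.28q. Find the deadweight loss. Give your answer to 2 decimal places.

Market equilibrium (private): 37.08 + 2.86q = 88.74 - 2.83q → q_m = 9.0791.
Social marginal cost = private MC + MEC = 41.63 + 3.14q.
Set SMC = demand: 41.63 + 3.14q = 88.74 - 2.83q → q* = 7.8911.
The loss is the area between SMC and demand from q* to q_m; with linear curves that's a triangle of height MEC(q_m).
DWL = ½ × 1.1880 × 7.0921 = 4.2127.

DWL = 4.21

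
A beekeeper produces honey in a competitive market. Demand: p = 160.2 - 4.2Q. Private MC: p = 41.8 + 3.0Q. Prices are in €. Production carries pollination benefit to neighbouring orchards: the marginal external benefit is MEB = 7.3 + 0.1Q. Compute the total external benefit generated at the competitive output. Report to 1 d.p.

€133.6

Market equilibrium (private): 41.8 + 3.0Q = 160.2 - 4.2Q → Q_m = 16.4444.
Total external benefit = ∫₀^{Q_m} (7.3 + 0.1Q) dQ = 7.3×16.4444 + ½×0.1×16.4444² = 133.5650.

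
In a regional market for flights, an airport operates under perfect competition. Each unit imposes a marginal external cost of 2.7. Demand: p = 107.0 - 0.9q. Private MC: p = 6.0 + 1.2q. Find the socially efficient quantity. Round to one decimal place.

q* = 46.8

Social marginal cost = private MC + MEC = 8.7 + 1.2q.
Set SMC = demand: 8.7 + 1.2q = 107.0 - 0.9q → q* = 46.8095.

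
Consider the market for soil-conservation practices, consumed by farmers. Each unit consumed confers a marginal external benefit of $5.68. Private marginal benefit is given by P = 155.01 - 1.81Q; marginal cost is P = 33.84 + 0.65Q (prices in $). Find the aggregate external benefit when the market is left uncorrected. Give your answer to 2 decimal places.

Market equilibrium (private): 33.84 + 0.65Q = 155.01 - 1.81Q → Q_m = 49.2561.
Total external benefit = MEB × Q_m = 5.68 × 49.2561 = 279.7746.

$279.77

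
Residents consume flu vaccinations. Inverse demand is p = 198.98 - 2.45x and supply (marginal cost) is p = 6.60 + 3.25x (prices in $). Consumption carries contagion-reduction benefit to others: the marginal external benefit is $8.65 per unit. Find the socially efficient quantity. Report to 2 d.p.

Social marginal benefit = demand + MEB = 207.63 - 2.45x.
Set SMB = MC: 207.63 - 2.45x = 6.60 + 3.25x → x* = 35.2684.

x* = 35.27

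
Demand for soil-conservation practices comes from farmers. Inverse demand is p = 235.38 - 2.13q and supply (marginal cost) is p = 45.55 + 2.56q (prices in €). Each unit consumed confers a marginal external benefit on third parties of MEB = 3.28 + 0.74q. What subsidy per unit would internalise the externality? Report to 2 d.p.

Social marginal benefit = demand + MEB = 238.66 - 1.39q.
Set SMB = MC: 238.66 - 1.39q = 45.55 + 2.56q → q* = 48.8886.
The Pigouvian subsidy equals MEB at q*: 3.28 + 0.74×48.8886 = 39.4576.

subsidy = €39.46 per unit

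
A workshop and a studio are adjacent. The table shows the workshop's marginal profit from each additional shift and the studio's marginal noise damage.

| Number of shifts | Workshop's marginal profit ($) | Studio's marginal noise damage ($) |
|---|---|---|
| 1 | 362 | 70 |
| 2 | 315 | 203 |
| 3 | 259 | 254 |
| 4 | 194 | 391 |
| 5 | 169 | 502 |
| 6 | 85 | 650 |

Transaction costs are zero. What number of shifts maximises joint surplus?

3

Bargaining reaches the level where marginal profit last exceeds marginal noise damage.
That holds through level 3 (259 ≥ 254) but not at 4 (194 < 391).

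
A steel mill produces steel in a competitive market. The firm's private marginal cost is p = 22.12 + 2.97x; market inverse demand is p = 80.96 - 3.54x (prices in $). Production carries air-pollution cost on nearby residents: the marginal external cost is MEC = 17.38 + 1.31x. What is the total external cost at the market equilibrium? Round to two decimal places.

Market equilibrium (private): 22.12 + 2.97x = 80.96 - 3.54x → x_m = 9.0384.
Total external cost = ∫₀^{x_m} (17.38 + 1.31x) dx = 17.38×9.0384 + ½×1.31×9.0384² = 210.5961.

$210.60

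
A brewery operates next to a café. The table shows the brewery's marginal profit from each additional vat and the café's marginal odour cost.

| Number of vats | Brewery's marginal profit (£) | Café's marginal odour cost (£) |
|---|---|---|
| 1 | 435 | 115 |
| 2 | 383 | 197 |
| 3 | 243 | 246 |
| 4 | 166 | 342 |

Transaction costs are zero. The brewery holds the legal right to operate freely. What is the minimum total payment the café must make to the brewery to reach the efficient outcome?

Left alone the brewery would choose level 4 (marginal profit stays positive).
Efficient level: k* = 2 (marginal profit ≥ marginal odour cost through 2).
The café must at least cover the brewery's forgone profit from cutting 4→2: 243 + 166 = 409.

£409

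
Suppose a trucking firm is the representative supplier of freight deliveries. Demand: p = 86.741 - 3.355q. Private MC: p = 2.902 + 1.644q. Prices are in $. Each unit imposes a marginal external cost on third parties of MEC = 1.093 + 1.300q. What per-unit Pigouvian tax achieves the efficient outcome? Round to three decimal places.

tax = $18.170 per unit

Social marginal cost = private MC + MEC = 3.995 + 2.944q.
Set SMC = demand: 3.995 + 2.944q = 86.741 - 3.355q → q* = 13.1364.
The Pigouvian tax equals MEC at q*: 1.093 + 1.300×13.1364 = 18.1703.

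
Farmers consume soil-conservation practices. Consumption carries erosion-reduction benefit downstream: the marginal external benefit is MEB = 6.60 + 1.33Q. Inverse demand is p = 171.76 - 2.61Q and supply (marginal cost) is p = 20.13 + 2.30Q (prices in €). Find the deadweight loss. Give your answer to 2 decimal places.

Market equilibrium (private): 20.13 + 2.30Q = 171.76 - 2.61Q → Q_m = 30.8819.
Social marginal benefit = demand + MEB = 178.36 - 1.28Q.
Set SMB = MC: 178.36 - 1.28Q = 20.13 + 2.30Q → Q* = 44.1983.
Height of the DWL triangle at Q_m is SMB(Q_m) − MC(Q_m) = MEB(Q_m) = 47.6729.
DWL = ½ × 13.3164 × 47.6729 = 317.4157.

DWL = €317.42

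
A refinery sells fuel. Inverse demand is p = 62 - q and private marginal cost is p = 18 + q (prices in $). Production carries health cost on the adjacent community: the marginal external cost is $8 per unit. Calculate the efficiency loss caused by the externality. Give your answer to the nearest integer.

Market equilibrium (private): 18 + q = 62 - q → q_m = 22.0000.
Social marginal cost = private MC + MEC = 26 + q.
Set SMC = demand: 26 + q = 62 - q → q* = 18.0000.
The welfare-loss triangle has base |q_m − q*| and height MEC(q_m) (the vertical gap between SMC and demand is zero at q* and MEC at q_m).
DWL = ½ × 4.0000 × 8.0000 = 16.0000.

DWL = $16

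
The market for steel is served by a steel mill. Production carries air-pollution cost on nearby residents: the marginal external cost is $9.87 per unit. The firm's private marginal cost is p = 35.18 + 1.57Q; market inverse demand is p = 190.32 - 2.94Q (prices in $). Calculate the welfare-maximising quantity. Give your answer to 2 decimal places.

Q* = 32.21

Social marginal cost = private MC + MEC = 45.05 + 1.57Q.
Set SMC = demand: 45.05 + 1.57Q = 190.32 - 2.94Q → Q* = 32.2106.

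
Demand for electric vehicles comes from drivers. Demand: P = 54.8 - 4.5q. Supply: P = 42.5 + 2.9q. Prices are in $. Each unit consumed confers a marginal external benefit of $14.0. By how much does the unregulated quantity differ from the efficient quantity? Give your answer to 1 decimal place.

Market equilibrium (private): 42.5 + 2.9q = 54.8 - 4.5q → q_m = 1.6622.
Social marginal benefit = demand + MEB = 68.8 - 4.5q.
Set SMB = MC: 68.8 - 4.5q = 42.5 + 2.9q → q* = 3.5541.
Gap = |1.6622 − 3.5541| = 1.8919.

1.9 units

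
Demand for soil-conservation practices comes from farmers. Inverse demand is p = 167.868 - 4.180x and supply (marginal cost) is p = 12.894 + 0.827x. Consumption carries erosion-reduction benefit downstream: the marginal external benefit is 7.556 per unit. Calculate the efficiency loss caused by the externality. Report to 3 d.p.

Market equilibrium (private): 12.894 + 0.827x = 167.868 - 4.180x → x_m = 30.9515.
Social marginal benefit = demand + MEB = 175.424 - 4.180x.
Set SMB = MC: 175.424 - 4.180x = 12.894 + 0.827x → x* = 32.4606.
The welfare-loss triangle has base |x_m − x*| and height MEB(x_m) (the vertical gap between SMB and MC is zero at x* and MEB at x_m).
DWL = ½ × 1.5091 × 7.5560 = 5.7014.

DWL = 5.701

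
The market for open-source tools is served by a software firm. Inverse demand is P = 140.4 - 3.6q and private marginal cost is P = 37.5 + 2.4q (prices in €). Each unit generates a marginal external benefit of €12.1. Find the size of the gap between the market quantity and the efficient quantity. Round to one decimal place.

Market equilibrium (private): 37.5 + 2.4q = 140.4 - 3.6q → q_m = 17.1500.
Social marginal cost = private MC − MEB = 25.4 + 2.4q.
Set SMC = demand: 25.4 + 2.4q = 140.4 - 3.6q → q* = 19.1667.
Gap = |17.1500 − 19.1667| = 2.0167.

2.0 units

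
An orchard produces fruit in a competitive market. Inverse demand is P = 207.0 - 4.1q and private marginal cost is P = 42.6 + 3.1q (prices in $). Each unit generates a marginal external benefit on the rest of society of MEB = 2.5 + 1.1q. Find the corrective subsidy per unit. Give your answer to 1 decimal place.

Social marginal cost = private MC − MEB = 40.1 + 2.0q.
Set SMC = demand: 40.1 + 2.0q = 207.0 - 4.1q → q* = 27.3607.
The Pigouvian subsidy equals MEB at q*: 2.5 + 1.1×27.3607 = 32.5968.

subsidy = $32.6 per unit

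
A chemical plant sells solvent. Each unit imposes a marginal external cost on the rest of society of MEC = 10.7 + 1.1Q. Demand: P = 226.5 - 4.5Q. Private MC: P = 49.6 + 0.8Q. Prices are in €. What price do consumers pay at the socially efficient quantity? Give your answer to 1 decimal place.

Social marginal cost = private MC + MEC = 60.3 + 1.9Q.
Set SMC = demand: 60.3 + 1.9Q = 226.5 - 4.5Q → Q* = 25.9688.
Consumer price on the demand curve at Q*: 226.5 − 4.5×25.9688 = 109.6404.

P = €109.6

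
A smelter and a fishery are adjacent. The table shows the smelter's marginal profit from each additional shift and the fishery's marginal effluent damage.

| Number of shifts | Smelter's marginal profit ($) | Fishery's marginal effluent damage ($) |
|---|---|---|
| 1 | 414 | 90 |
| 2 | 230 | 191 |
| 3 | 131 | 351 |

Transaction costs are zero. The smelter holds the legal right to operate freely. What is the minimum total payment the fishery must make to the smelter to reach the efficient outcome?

Left alone the smelter would choose level 3 (marginal profit stays positive).
Efficient level: k* = 2 (marginal profit ≥ marginal effluent damage through 2).
The fishery must at least cover the smelter's forgone profit from cutting 3→2: 131 = 131.

$131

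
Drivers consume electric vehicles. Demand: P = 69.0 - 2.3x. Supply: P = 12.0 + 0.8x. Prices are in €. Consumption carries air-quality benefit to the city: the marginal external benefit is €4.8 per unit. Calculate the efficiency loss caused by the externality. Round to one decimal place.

DWL = €3.7

Market equilibrium (private): 12.0 + 0.8x = 69.0 - 2.3x → x_m = 18.3871.
Social marginal benefit = demand + MEB = 73.8 - 2.3x.
Set SMB = MC: 73.8 - 2.3x = 12.0 + 0.8x → x* = 19.9355.
The loss is the area between SMB and MC from x* to x_m; with linear curves that's a triangle of height MEB(x_m).
DWL = ½ × 1.5484 × 4.8000 = 3.7162.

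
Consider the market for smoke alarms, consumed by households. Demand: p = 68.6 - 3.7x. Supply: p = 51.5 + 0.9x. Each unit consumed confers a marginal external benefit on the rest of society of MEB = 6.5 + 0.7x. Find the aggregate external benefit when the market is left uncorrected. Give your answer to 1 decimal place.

Market equilibrium (private): 51.5 + 0.9x = 68.6 - 3.7x → x_m = 3.7174.
Total external benefit = ∫₀^{x_m} (6.5 + 0.7x) dx = 6.5×3.7174 + ½×0.7×3.7174² = 28.9998.

29.0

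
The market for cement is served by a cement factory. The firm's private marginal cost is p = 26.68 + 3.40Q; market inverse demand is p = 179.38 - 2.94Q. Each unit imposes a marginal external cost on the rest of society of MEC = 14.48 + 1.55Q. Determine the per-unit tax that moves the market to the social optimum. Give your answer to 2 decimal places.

tax = 41.63 per unit

Social marginal cost = private MC + MEC = 41.16 + 4.95Q.
Set SMC = demand: 41.16 + 4.95Q = 179.38 - 2.94Q → Q* = 17.5184.
The Pigouvian tax equals MEC at Q*: 14.48 + 1.55×17.5184 = 41.6335.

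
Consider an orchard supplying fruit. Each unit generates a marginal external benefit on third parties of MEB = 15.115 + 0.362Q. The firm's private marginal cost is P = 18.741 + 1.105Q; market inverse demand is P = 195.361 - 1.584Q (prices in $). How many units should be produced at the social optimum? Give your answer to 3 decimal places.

Q* = 82.396

Social marginal cost = private MC − MEB = 3.626 + 0.743Q.
Set SMC = demand: 3.626 + 0.743Q = 195.361 - 1.584Q → Q* = 82.3958.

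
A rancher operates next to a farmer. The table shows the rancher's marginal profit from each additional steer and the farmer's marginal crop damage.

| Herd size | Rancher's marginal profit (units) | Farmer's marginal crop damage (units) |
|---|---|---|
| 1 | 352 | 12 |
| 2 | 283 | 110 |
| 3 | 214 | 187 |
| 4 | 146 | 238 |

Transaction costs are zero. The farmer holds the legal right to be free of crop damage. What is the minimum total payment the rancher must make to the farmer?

309

Efficient level: marginal profit ≥ marginal crop damage through level 3, so k* = 3.
With the farmer holding the right, the rancher must at least compensate total damage at k*: 12 + 110 + 187 = 309.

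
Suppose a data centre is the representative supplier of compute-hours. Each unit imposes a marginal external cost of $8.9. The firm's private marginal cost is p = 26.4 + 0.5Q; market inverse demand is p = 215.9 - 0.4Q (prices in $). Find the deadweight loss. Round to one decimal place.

Market equilibrium (private): 26.4 + 0.5Q = 215.9 - 0.4Q → Q_m = 210.5556.
Social marginal cost = private MC + MEC = 35.3 + 0.5Q.
Set SMC = demand: 35.3 + 0.5Q = 215.9 - 0.4Q → Q* = 200.6667.
The welfare-loss triangle has base |Q_m − Q*| and height MEC(Q_m) (the vertical gap between SMC and demand is zero at Q* and MEC at Q_m).
DWL = ½ × 9.8889 × 8.9000 = 44.0056.

DWL = $44.0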